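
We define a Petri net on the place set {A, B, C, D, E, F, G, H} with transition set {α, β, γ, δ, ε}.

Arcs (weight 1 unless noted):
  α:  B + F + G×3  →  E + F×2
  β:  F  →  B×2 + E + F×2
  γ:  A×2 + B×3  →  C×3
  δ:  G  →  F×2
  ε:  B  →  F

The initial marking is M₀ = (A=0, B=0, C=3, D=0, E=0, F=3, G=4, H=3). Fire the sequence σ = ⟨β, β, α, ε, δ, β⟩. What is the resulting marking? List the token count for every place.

(A=0, B=4, C=3, D=0, E=4, F=10, G=0, H=3)

step 1: fire β:  (A=0, B=0, C=3, D=0, E=0, F=3, G=4, H=3) → (A=0, B=2, C=3, D=0, E=1, F=4, G=4, H=3)
step 2: fire β:  (A=0, B=2, C=3, D=0, E=1, F=4, G=4, H=3) → (A=0, B=4, C=3, D=0, E=2, F=5, G=4, H=3)
step 3: fire α:  (A=0, B=4, C=3, D=0, E=2, F=5, G=4, H=3) → (A=0, B=3, C=3, D=0, E=3, F=6, G=1, H=3)
step 4: fire ε:  (A=0, B=3, C=3, D=0, E=3, F=6, G=1, H=3) → (A=0, B=2, C=3, D=0, E=3, F=7, G=1, H=3)
step 5: fire δ:  (A=0, B=2, C=3, D=0, E=3, F=7, G=1, H=3) → (A=0, B=2, C=3, D=0, E=3, F=9, G=0, H=3)
step 6: fire β:  (A=0, B=2, C=3, D=0, E=3, F=9, G=0, H=3) → (A=0, B=4, C=3, D=0, E=4, F=10, G=0, H=3)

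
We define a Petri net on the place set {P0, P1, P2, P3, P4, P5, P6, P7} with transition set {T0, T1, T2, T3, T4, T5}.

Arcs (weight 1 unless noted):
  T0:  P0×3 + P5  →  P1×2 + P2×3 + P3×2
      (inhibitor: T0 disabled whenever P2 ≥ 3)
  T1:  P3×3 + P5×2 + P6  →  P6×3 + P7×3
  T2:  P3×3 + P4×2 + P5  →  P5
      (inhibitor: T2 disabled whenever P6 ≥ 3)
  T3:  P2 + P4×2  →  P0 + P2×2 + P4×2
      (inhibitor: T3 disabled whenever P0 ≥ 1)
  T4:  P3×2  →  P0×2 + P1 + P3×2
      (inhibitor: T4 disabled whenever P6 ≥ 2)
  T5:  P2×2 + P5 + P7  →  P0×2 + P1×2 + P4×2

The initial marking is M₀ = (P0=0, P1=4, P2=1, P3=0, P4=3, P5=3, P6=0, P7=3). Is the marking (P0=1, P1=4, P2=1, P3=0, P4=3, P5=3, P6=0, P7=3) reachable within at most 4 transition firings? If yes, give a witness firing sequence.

NO — not reachable within 4 firings

depth 0: 1 marking
depth 1: 2 markings reached so far
depth 2: 3 markings reached so far
depth 3: 4 markings reached so far
depth 4: 7 markings reached so far
target is not among the 7 markings reachable within 4 steps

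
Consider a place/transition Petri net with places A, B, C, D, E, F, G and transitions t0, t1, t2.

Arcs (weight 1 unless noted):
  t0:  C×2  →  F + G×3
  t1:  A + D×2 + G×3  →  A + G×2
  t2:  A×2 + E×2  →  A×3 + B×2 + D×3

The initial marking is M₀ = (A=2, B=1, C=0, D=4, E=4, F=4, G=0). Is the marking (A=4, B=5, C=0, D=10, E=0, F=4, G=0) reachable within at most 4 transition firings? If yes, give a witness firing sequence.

YES — reachable via ⟨t2, t2⟩ (2 firings)

step 1: fire t2:  (A=2, B=1, C=0, D=4, E=4, F=4, G=0) → (A=3, B=3, C=0, D=7, E=2, F=4, G=0)
step 2: fire t2:  (A=3, B=3, C=0, D=7, E=2, F=4, G=0) → (A=4, B=5, C=0, D=10, E=0, F=4, G=0)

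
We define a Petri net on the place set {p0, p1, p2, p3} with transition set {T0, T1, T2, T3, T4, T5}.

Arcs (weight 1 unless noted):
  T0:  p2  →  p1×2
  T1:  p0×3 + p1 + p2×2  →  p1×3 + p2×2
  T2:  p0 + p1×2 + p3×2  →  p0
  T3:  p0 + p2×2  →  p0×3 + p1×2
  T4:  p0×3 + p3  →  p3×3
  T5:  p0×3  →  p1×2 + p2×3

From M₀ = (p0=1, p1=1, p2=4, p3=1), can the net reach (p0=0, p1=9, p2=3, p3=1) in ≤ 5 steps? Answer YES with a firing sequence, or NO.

YES — reachable via ⟨T0, T0, T3, T5⟩ (4 firings)

step 1: fire T0:  (p0=1, p1=1, p2=4, p3=1) → (p0=1, p1=3, p2=3, p3=1)
step 2: fire T0:  (p0=1, p1=3, p2=3, p3=1) → (p0=1, p1=5, p2=2, p3=1)
step 3: fire T3:  (p0=1, p1=5, p2=2, p3=1) → (p0=3, p1=7, p2=0, p3=1)
step 4: fire T5:  (p0=3, p1=7, p2=0, p3=1) → (p0=0, p1=9, p2=3, p3=1)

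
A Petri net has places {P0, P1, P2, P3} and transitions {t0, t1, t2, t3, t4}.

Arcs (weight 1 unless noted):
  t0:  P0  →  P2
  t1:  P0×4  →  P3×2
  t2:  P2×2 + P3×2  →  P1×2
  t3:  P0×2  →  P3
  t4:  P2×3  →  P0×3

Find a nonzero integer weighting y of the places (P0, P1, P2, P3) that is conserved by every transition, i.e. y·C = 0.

y = (P0:1, P1:3, P2:1, P3:2)

Incidence matrix C (rows=places, cols=transitions):
       t0   t1   t2   t3   t4
   P0  -1   -4    0   -2    3
   P1   0    0    2    0    0
   P2   1    0   -2    0   -3
   P3   0    2   -2    1    0

Candidate y = [1, 3, 1, 2]; check y·C column-wise:
  col t0: 1·-1 + 3·0 + 1·1 + 2·0 = 0
  col t1: 1·-4 + 3·0 + 1·0 + 2·2 = 0
  col t2: 1·0 + 3·2 + 1·-2 + 2·-2 = 0
  col t3: 1·-2 + 3·0 + 1·0 + 2·1 = 0
  col t4: 1·3 + 3·0 + 1·-3 + 2·0 = 0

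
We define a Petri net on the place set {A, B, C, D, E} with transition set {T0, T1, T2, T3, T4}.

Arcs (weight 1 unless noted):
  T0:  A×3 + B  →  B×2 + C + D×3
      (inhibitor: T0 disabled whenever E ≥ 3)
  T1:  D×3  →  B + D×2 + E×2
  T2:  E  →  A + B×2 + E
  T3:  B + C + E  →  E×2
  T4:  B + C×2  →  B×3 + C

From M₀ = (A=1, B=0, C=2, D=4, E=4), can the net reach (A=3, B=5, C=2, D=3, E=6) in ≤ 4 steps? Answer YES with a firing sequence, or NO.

YES — reachable via ⟨T1, T2, T2⟩ (3 firings)

step 1: fire T1:  (A=1, B=0, C=2, D=4, E=4) → (A=1, B=1, C=2, D=3, E=6)
step 2: fire T2:  (A=1, B=1, C=2, D=3, E=6) → (A=2, B=3, C=2, D=3, E=6)
step 3: fire T2:  (A=2, B=3, C=2, D=3, E=6) → (A=3, B=5, C=2, D=3, E=6)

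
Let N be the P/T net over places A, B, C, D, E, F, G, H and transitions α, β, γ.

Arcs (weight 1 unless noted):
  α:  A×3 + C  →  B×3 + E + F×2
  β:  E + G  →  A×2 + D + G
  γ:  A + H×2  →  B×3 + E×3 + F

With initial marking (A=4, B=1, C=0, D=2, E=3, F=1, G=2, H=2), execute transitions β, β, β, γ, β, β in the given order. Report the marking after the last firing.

(A=13, B=4, C=0, D=7, E=1, F=2, G=2, H=0)

step 1: fire β:  (A=4, B=1, C=0, D=2, E=3, F=1, G=2, H=2) → (A=6, B=1, C=0, D=3, E=2, F=1, G=2, H=2)
step 2: fire β:  (A=6, B=1, C=0, D=3, E=2, F=1, G=2, H=2) → (A=8, B=1, C=0, D=4, E=1, F=1, G=2, H=2)
step 3: fire β:  (A=8, B=1, C=0, D=4, E=1, F=1, G=2, H=2) → (A=10, B=1, C=0, D=5, E=0, F=1, G=2, H=2)
step 4: fire γ:  (A=10, B=1, C=0, D=5, E=0, F=1, G=2, H=2) → (A=9, B=4, C=0, D=5, E=3, F=2, G=2, H=0)
step 5: fire β:  (A=9, B=4, C=0, D=5, E=3, F=2, G=2, H=0) → (A=11, B=4, C=0, D=6, E=2, F=2, G=2, H=0)
step 6: fire β:  (A=11, B=4, C=0, D=6, E=2, F=2, G=2, H=0) → (A=13, B=4, C=0, D=7, E=1, F=2, G=2, H=0)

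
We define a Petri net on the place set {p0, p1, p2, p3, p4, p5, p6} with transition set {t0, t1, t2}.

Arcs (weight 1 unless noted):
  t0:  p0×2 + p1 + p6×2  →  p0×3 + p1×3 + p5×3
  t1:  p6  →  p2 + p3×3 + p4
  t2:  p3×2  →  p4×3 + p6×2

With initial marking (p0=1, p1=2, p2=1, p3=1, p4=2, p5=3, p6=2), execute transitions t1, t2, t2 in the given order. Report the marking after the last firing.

(p0=1, p1=2, p2=2, p3=0, p4=9, p5=3, p6=5)

step 1: fire t1:  (p0=1, p1=2, p2=1, p3=1, p4=2, p5=3, p6=2) → (p0=1, p1=2, p2=2, p3=4, p4=3, p5=3, p6=1)
step 2: fire t2:  (p0=1, p1=2, p2=2, p3=4, p4=3, p5=3, p6=1) → (p0=1, p1=2, p2=2, p3=2, p4=6, p5=3, p6=3)
step 3: fire t2:  (p0=1, p1=2, p2=2, p3=2, p4=6, p5=3, p6=3) → (p0=1, p1=2, p2=2, p3=0, p4=9, p5=3, p6=5)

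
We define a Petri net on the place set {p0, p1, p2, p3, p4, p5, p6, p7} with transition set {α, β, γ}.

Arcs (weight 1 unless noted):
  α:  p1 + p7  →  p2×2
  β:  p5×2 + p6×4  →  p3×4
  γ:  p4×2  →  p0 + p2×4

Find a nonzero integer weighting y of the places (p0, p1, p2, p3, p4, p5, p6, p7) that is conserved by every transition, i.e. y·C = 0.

Incidence matrix C (rows=places, cols=transitions):
        α    β    γ
   p0   0    0    1
   p1  -1    0    0
   p2   2    0    4
   p3   0    4    0
   p4   0    0   -2
   p5   0   -2    0
   p6   0   -4    0
   p7  -1    0    0

Candidate y = [4, -2, -1, 0, 0, 0, 0, 0]; check y·C column-wise:
  col α: 4·0 + -2·-1 + -1·2 + 0·-1 = 0
  col β: 4·0 + -2·0 + -1·0 + 0·4 + 0·-2 + 0·-4 = 0
  col γ: 4·1 + -2·0 + -1·4 + 0·-2 = 0

y = (p0:4, p1:-2, p2:-1, p3:0, p4:0, p5:0, p6:0, p7:0)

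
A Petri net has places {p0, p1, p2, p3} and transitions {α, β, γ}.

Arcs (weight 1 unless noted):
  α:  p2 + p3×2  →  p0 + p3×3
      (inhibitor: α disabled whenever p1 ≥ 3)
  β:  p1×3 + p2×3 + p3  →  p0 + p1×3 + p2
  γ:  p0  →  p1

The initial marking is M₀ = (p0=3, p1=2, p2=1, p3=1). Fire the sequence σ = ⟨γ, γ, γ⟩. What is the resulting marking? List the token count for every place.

step 1: fire γ:  (p0=3, p1=2, p2=1, p3=1) → (p0=2, p1=3, p2=1, p3=1)
step 2: fire γ:  (p0=2, p1=3, p2=1, p3=1) → (p0=1, p1=4, p2=1, p3=1)
step 3: fire γ:  (p0=1, p1=4, p2=1, p3=1) → (p0=0, p1=5, p2=1, p3=1)

(p0=0, p1=5, p2=1, p3=1)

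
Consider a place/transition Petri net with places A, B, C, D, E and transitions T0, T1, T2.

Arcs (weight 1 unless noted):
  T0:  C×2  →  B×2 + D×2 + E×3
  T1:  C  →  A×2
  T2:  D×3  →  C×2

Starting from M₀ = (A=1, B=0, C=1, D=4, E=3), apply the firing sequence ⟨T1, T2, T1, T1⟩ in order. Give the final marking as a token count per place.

step 1: fire T1:  (A=1, B=0, C=1, D=4, E=3) → (A=3, B=0, C=0, D=4, E=3)
step 2: fire T2:  (A=3, B=0, C=0, D=4, E=3) → (A=3, B=0, C=2, D=1, E=3)
step 3: fire T1:  (A=3, B=0, C=2, D=1, E=3) → (A=5, B=0, C=1, D=1, E=3)
step 4: fire T1:  (A=5, B=0, C=1, D=1, E=3) → (A=7, B=0, C=0, D=1, E=3)

(A=7, B=0, C=0, D=1, E=3)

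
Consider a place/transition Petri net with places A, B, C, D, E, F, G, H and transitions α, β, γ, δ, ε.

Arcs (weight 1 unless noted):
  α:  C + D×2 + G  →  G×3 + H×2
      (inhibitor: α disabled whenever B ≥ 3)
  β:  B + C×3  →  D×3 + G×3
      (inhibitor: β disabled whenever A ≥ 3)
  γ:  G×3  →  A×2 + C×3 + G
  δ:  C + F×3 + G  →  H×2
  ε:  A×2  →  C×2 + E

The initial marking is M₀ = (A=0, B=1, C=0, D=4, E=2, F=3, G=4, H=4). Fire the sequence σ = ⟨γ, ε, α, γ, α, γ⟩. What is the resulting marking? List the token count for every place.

(A=4, B=1, C=9, D=0, E=3, F=3, G=2, H=8)

step 1: fire γ:  (A=0, B=1, C=0, D=4, E=2, F=3, G=4, H=4) → (A=2, B=1, C=3, D=4, E=2, F=3, G=2, H=4)
step 2: fire ε:  (A=2, B=1, C=3, D=4, E=2, F=3, G=2, H=4) → (A=0, B=1, C=5, D=4, E=3, F=3, G=2, H=4)
step 3: fire α:  (A=0, B=1, C=5, D=4, E=3, F=3, G=2, H=4) → (A=0, B=1, C=4, D=2, E=3, F=3, G=4, H=6)
step 4: fire γ:  (A=0, B=1, C=4, D=2, E=3, F=3, G=4, H=6) → (A=2, B=1, C=7, D=2, E=3, F=3, G=2, H=6)
step 5: fire α:  (A=2, B=1, C=7, D=2, E=3, F=3, G=2, H=6) → (A=2, B=1, C=6, D=0, E=3, F=3, G=4, H=8)
step 6: fire γ:  (A=2, B=1, C=6, D=0, E=3, F=3, G=4, H=8) → (A=4, B=1, C=9, D=0, E=3, F=3, G=2, H=8)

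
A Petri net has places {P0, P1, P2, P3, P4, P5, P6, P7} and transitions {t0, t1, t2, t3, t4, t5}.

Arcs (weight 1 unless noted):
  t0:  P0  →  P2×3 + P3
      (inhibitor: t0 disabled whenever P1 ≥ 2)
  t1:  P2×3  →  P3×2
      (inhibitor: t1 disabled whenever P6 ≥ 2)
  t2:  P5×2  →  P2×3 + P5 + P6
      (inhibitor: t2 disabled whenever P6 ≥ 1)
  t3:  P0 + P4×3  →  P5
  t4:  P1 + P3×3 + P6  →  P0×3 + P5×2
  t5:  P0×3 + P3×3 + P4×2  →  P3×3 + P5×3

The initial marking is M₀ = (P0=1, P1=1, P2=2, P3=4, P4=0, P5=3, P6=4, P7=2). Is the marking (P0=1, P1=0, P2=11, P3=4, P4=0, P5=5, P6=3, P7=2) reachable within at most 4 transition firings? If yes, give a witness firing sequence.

YES — reachable via ⟨t0, t4, t0, t0⟩ (4 firings)

step 1: fire t0:  (P0=1, P1=1, P2=2, P3=4, P4=0, P5=3, P6=4, P7=2) → (P0=0, P1=1, P2=5, P3=5, P4=0, P5=3, P6=4, P7=2)
step 2: fire t4:  (P0=0, P1=1, P2=5, P3=5, P4=0, P5=3, P6=4, P7=2) → (P0=3, P1=0, P2=5, P3=2, P4=0, P5=5, P6=3, P7=2)
step 3: fire t0:  (P0=3, P1=0, P2=5, P3=2, P4=0, P5=5, P6=3, P7=2) → (P0=2, P1=0, P2=8, P3=3, P4=0, P5=5, P6=3, P7=2)
step 4: fire t0:  (P0=2, P1=0, P2=8, P3=3, P4=0, P5=5, P6=3, P7=2) → (P0=1, P1=0, P2=11, P3=4, P4=0, P5=5, P6=3, P7=2)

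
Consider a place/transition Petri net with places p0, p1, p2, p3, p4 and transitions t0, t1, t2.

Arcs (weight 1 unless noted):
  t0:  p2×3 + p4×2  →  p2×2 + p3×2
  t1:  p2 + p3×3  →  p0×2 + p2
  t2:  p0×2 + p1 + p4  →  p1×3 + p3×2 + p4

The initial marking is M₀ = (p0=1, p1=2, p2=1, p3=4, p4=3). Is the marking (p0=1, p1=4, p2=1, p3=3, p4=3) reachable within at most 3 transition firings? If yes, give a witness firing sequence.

step 1: fire t1:  (p0=1, p1=2, p2=1, p3=4, p4=3) → (p0=3, p1=2, p2=1, p3=1, p4=3)
step 2: fire t2:  (p0=3, p1=2, p2=1, p3=1, p4=3) → (p0=1, p1=4, p2=1, p3=3, p4=3)

YES — reachable via ⟨t1, t2⟩ (2 firings)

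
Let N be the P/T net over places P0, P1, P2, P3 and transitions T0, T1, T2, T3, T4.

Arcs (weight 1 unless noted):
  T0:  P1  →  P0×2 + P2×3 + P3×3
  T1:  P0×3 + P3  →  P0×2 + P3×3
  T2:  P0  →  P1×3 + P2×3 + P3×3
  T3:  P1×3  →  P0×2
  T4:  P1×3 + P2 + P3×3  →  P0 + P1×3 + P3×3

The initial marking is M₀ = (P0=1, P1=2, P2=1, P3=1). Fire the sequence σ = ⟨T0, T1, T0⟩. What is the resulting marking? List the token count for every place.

step 1: fire T0:  (P0=1, P1=2, P2=1, P3=1) → (P0=3, P1=1, P2=4, P3=4)
step 2: fire T1:  (P0=3, P1=1, P2=4, P3=4) → (P0=2, P1=1, P2=4, P3=6)
step 3: fire T0:  (P0=2, P1=1, P2=4, P3=6) → (P0=4, P1=0, P2=7, P3=9)

(P0=4, P1=0, P2=7, P3=9)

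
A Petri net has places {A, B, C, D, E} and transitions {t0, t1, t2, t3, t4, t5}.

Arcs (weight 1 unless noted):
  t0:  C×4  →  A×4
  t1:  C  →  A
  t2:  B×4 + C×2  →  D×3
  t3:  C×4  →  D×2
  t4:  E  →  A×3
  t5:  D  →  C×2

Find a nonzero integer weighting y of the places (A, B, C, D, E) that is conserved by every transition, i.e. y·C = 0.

Incidence matrix C (rows=places, cols=transitions):
       t0   t1   t2   t3   t4   t5
    A   4    1    0    0    3    0
    B   0    0   -4    0    0    0
    C  -4   -1   -2   -4    0    2
    D   0    0    3    2    0   -1
    E   0    0    0    0   -1    0

Candidate y = [1, 1, 1, 2, 3]; check y·C column-wise:
  col t0: 1·4 + 1·0 + 1·-4 + 2·0 + 3·0 = 0
  col t1: 1·1 + 1·0 + 1·-1 + 2·0 + 3·0 = 0
  col t2: 1·0 + 1·-4 + 1·-2 + 2·3 + 3·0 = 0
  col t3: 1·0 + 1·0 + 1·-4 + 2·2 + 3·0 = 0
  col t4: 1·3 + 1·0 + 1·0 + 2·0 + 3·-1 = 0
  col t5: 1·0 + 1·0 + 1·2 + 2·-1 + 3·0 = 0

y = (A:1, B:1, C:1, D:2, E:3)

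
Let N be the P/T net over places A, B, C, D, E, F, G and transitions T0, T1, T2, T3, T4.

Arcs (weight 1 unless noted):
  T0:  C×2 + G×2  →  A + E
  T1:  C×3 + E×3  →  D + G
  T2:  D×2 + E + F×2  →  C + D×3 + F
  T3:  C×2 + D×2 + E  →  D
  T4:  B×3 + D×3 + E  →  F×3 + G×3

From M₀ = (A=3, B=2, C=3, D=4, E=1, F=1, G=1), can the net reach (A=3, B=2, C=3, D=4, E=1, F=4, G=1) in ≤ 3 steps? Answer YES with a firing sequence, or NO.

depth 0: 1 marking
depth 1: 2 markings reached so far
depth 2: 2 markings reached so far
(frontier empty at depth 2; search complete)
target is not among the 2 markings reachable within 3 steps

NO — not reachable within 3 firings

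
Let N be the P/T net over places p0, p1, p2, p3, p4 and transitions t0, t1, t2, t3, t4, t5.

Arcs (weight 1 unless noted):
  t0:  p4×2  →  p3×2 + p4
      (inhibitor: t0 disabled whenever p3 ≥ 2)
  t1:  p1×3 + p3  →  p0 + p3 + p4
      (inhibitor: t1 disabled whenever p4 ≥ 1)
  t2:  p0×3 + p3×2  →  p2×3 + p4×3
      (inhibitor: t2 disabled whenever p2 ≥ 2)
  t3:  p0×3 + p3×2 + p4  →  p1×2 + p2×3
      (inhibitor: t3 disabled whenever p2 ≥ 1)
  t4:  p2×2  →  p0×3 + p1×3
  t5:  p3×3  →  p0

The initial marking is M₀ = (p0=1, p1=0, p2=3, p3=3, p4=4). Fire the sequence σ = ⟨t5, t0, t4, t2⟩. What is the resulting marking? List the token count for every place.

step 1: fire t5:  (p0=1, p1=0, p2=3, p3=3, p4=4) → (p0=2, p1=0, p2=3, p3=0, p4=4)
step 2: fire t0:  (p0=2, p1=0, p2=3, p3=0, p4=4) → (p0=2, p1=0, p2=3, p3=2, p4=3)
step 3: fire t4:  (p0=2, p1=0, p2=3, p3=2, p4=3) → (p0=5, p1=3, p2=1, p3=2, p4=3)
step 4: fire t2:  (p0=5, p1=3, p2=1, p3=2, p4=3) → (p0=2, p1=3, p2=4, p3=0, p4=6)

(p0=2, p1=3, p2=4, p3=0, p4=6)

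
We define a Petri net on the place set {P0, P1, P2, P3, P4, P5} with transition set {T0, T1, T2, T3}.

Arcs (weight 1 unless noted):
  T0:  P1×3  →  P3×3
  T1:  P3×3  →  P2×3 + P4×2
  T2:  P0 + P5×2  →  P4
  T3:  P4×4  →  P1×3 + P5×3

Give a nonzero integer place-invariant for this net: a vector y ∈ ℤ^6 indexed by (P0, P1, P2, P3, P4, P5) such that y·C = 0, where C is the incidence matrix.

y = (P0:3, P1:4, P2:2, P3:4, P4:3, P5:0)

Incidence matrix C (rows=places, cols=transitions):
       T0   T1   T2   T3
   P0   0    0   -1    0
   P1  -3    0    0    3
   P2   0    3    0    0
   P3   3   -3    0    0
   P4   0    2    1   -4
   P5   0    0   -2    3

Candidate y = [3, 4, 2, 4, 3, 0]; check y·C column-wise:
  col T0: 3·0 + 4·-3 + 2·0 + 4·3 + 3·0 = 0
  col T1: 3·0 + 4·0 + 2·3 + 4·-3 + 3·2 = 0
  col T2: 3·-1 + 4·0 + 2·0 + 4·0 + 3·1 + 0·-2 = 0
  col T3: 3·0 + 4·3 + 2·0 + 4·0 + 3·-4 + 0·3 = 0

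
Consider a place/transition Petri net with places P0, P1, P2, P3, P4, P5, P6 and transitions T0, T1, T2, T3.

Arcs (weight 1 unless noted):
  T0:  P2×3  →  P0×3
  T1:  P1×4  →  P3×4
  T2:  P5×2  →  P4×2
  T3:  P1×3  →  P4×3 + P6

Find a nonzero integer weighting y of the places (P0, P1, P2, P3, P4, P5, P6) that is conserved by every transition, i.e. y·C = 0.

y = (P0:1, P1:0, P2:1, P3:0, P4:0, P5:0, P6:0)

Incidence matrix C (rows=places, cols=transitions):
       T0   T1   T2   T3
   P0   3    0    0    0
   P1   0   -4    0   -3
   P2  -3    0    0    0
   P3   0    4    0    0
   P4   0    0    2    3
   P5   0    0   -2    0
   P6   0    0    0    1

Candidate y = [1, 0, 1, 0, 0, 0, 0]; check y·C column-wise:
  col T0: 1·3 + 1·-3 = 0
  col T1: 1·0 + 0·-4 + 1·0 + 0·4 = 0
  col T2: 1·0 + 1·0 + 0·2 + 0·-2 = 0
  col T3: 1·0 + 0·-3 + 1·0 + 0·3 + 0·1 = 0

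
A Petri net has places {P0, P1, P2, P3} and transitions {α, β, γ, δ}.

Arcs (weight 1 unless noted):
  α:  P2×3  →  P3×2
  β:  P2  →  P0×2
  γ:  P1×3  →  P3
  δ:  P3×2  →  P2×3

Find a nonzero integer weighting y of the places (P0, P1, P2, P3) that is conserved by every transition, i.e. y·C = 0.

y = (P0:1, P1:1, P2:2, P3:3)

Incidence matrix C (rows=places, cols=transitions):
        α    β    γ    δ
   P0   0    2    0    0
   P1   0    0   -3    0
   P2  -3   -1    0    3
   P3   2    0    1   -2

Candidate y = [1, 1, 2, 3]; check y·C column-wise:
  col α: 1·0 + 1·0 + 2·-3 + 3·2 = 0
  col β: 1·2 + 1·0 + 2·-1 + 3·0 = 0
  col γ: 1·0 + 1·-3 + 2·0 + 3·1 = 0
  col δ: 1·0 + 1·0 + 2·3 + 3·-2 = 0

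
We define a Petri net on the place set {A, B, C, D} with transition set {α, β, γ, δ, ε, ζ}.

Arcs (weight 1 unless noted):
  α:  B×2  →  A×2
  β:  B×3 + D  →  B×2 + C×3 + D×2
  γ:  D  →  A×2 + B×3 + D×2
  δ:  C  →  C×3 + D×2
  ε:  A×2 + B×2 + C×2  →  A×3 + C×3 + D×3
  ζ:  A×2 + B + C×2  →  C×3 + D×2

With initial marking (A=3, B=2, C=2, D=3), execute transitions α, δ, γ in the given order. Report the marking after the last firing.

step 1: fire α:  (A=3, B=2, C=2, D=3) → (A=5, B=0, C=2, D=3)
step 2: fire δ:  (A=5, B=0, C=2, D=3) → (A=5, B=0, C=4, D=5)
step 3: fire γ:  (A=5, B=0, C=4, D=5) → (A=7, B=3, C=4, D=6)

(A=7, B=3, C=4, D=6)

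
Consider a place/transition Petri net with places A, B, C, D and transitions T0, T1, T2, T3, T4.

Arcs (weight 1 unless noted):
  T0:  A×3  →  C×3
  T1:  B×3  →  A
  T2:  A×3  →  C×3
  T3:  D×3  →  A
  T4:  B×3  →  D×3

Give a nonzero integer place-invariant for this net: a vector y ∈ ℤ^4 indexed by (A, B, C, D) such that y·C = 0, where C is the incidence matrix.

Incidence matrix C (rows=places, cols=transitions):
       T0   T1   T2   T3   T4
    A  -3    1   -3    1    0
    B   0   -3    0    0   -3
    C   3    0    3    0    0
    D   0    0    0   -3    3

Candidate y = [3, 1, 3, 1]; check y·C column-wise:
  col T0: 3·-3 + 1·0 + 3·3 + 1·0 = 0
  col T1: 3·1 + 1·-3 + 3·0 + 1·0 = 0
  col T2: 3·-3 + 1·0 + 3·3 + 1·0 = 0
  col T3: 3·1 + 1·0 + 3·0 + 1·-3 = 0
  col T4: 3·0 + 1·-3 + 3·0 + 1·3 = 0

y = (A:3, B:1, C:3, D:1)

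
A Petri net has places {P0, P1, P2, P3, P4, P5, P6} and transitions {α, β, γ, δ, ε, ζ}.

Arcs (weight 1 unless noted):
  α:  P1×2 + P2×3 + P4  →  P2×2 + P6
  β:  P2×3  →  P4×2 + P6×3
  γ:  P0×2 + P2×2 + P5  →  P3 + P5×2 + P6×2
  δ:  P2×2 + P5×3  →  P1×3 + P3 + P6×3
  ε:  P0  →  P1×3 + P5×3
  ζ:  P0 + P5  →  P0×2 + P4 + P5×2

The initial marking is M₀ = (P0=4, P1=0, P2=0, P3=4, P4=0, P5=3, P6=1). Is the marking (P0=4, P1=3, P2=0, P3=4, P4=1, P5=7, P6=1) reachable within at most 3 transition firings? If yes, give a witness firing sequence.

step 1: fire ε:  (P0=4, P1=0, P2=0, P3=4, P4=0, P5=3, P6=1) → (P0=3, P1=3, P2=0, P3=4, P4=0, P5=6, P6=1)
step 2: fire ζ:  (P0=3, P1=3, P2=0, P3=4, P4=0, P5=6, P6=1) → (P0=4, P1=3, P2=0, P3=4, P4=1, P5=7, P6=1)

YES — reachable via ⟨ε, ζ⟩ (2 firings)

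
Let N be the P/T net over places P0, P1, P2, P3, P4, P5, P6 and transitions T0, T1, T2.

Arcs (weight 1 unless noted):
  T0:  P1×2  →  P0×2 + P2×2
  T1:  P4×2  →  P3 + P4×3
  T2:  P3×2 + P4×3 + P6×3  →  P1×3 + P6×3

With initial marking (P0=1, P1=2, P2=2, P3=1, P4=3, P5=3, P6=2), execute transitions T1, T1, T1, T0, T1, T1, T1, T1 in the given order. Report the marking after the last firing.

step 1: fire T1:  (P0=1, P1=2, P2=2, P3=1, P4=3, P5=3, P6=2) → (P0=1, P1=2, P2=2, P3=2, P4=4, P5=3, P6=2)
step 2: fire T1:  (P0=1, P1=2, P2=2, P3=2, P4=4, P5=3, P6=2) → (P0=1, P1=2, P2=2, P3=3, P4=5, P5=3, P6=2)
step 3: fire T1:  (P0=1, P1=2, P2=2, P3=3, P4=5, P5=3, P6=2) → (P0=1, P1=2, P2=2, P3=4, P4=6, P5=3, P6=2)
step 4: fire T0:  (P0=1, P1=2, P2=2, P3=4, P4=6, P5=3, P6=2) → (P0=3, P1=0, P2=4, P3=4, P4=6, P5=3, P6=2)
step 5: fire T1:  (P0=3, P1=0, P2=4, P3=4, P4=6, P5=3, P6=2) → (P0=3, P1=0, P2=4, P3=5, P4=7, P5=3, P6=2)
step 6: fire T1:  (P0=3, P1=0, P2=4, P3=5, P4=7, P5=3, P6=2) → (P0=3, P1=0, P2=4, P3=6, P4=8, P5=3, P6=2)
step 7: fire T1:  (P0=3, P1=0, P2=4, P3=6, P4=8, P5=3, P6=2) → (P0=3, P1=0, P2=4, P3=7, P4=9, P5=3, P6=2)
step 8: fire T1:  (P0=3, P1=0, P2=4, P3=7, P4=9, P5=3, P6=2) → (P0=3, P1=0, P2=4, P3=8, P4=10, P5=3, P6=2)

(P0=3, P1=0, P2=4, P3=8, P4=10, P5=3, P6=2)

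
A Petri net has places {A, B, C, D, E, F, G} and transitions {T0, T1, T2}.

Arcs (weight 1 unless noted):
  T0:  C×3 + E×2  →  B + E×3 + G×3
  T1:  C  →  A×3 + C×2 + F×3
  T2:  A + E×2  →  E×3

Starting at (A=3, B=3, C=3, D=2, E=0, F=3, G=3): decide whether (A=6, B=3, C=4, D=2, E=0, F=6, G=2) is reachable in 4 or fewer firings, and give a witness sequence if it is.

depth 0: 1 marking
depth 1: 2 markings reached so far
depth 2: 3 markings reached so far
depth 3: 4 markings reached so far
depth 4: 5 markings reached so far
target is not among the 5 markings reachable within 4 steps

NO — not reachable within 4 firings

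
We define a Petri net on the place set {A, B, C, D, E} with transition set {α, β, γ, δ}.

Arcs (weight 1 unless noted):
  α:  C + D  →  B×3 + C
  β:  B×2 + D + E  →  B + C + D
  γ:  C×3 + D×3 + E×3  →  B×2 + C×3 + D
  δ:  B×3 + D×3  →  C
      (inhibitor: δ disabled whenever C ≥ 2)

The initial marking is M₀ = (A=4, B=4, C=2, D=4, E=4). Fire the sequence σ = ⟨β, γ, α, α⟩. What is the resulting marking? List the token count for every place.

step 1: fire β:  (A=4, B=4, C=2, D=4, E=4) → (A=4, B=3, C=3, D=4, E=3)
step 2: fire γ:  (A=4, B=3, C=3, D=4, E=3) → (A=4, B=5, C=3, D=2, E=0)
step 3: fire α:  (A=4, B=5, C=3, D=2, E=0) → (A=4, B=8, C=3, D=1, E=0)
step 4: fire α:  (A=4, B=8, C=3, D=1, E=0) → (A=4, B=11, C=3, D=0, E=0)

(A=4, B=11, C=3, D=0, E=0)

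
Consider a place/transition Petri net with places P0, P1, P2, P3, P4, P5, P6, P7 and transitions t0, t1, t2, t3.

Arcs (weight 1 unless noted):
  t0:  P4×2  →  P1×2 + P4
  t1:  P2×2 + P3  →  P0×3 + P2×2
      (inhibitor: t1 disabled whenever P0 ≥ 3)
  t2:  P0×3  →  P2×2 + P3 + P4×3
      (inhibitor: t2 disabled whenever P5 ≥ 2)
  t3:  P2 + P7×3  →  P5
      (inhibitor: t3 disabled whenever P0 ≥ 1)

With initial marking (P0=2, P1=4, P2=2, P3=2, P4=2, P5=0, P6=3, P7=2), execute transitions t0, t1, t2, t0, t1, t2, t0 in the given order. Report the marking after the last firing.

step 1: fire t0:  (P0=2, P1=4, P2=2, P3=2, P4=2, P5=0, P6=3, P7=2) → (P0=2, P1=6, P2=2, P3=2, P4=1, P5=0, P6=3, P7=2)
step 2: fire t1:  (P0=2, P1=6, P2=2, P3=2, P4=1, P5=0, P6=3, P7=2) → (P0=5, P1=6, P2=2, P3=1, P4=1, P5=0, P6=3, P7=2)
step 3: fire t2:  (P0=5, P1=6, P2=2, P3=1, P4=1, P5=0, P6=3, P7=2) → (P0=2, P1=6, P2=4, P3=2, P4=4, P5=0, P6=3, P7=2)
step 4: fire t0:  (P0=2, P1=6, P2=4, P3=2, P4=4, P5=0, P6=3, P7=2) → (P0=2, P1=8, P2=4, P3=2, P4=3, P5=0, P6=3, P7=2)
step 5: fire t1:  (P0=2, P1=8, P2=4, P3=2, P4=3, P5=0, P6=3, P7=2) → (P0=5, P1=8, P2=4, P3=1, P4=3, P5=0, P6=3, P7=2)
step 6: fire t2:  (P0=5, P1=8, P2=4, P3=1, P4=3, P5=0, P6=3, P7=2) → (P0=2, P1=8, P2=6, P3=2, P4=6, P5=0, P6=3, P7=2)
step 7: fire t0:  (P0=2, P1=8, P2=6, P3=2, P4=6, P5=0, P6=3, P7=2) → (P0=2, P1=10, P2=6, P3=2, P4=5, P5=0, P6=3, P7=2)

(P0=2, P1=10, P2=6, P3=2, P4=5, P5=0, P6=3, P7=2)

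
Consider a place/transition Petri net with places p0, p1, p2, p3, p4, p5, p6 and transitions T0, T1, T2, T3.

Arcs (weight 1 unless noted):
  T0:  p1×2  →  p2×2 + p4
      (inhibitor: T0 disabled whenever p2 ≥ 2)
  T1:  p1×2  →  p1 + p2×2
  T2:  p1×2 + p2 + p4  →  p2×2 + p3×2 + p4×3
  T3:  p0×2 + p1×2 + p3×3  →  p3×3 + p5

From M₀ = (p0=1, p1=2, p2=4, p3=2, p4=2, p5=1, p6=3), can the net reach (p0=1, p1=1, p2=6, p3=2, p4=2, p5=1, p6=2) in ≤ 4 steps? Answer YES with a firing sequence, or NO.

depth 0: 1 marking
depth 1: 3 markings reached so far
depth 2: 3 markings reached so far
(frontier empty at depth 2; search complete)
target is not among the 3 markings reachable within 4 steps

NO — not reachable within 4 firings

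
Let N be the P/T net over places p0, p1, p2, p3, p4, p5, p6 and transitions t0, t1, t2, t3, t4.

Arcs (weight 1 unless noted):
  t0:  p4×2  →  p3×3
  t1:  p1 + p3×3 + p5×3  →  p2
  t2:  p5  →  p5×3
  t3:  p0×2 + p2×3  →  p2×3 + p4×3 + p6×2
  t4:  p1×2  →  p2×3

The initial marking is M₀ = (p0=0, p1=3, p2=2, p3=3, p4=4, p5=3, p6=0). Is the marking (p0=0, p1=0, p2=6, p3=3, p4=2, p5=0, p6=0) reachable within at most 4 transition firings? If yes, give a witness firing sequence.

step 1: fire t0:  (p0=0, p1=3, p2=2, p3=3, p4=4, p5=3, p6=0) → (p0=0, p1=3, p2=2, p3=6, p4=2, p5=3, p6=0)
step 2: fire t1:  (p0=0, p1=3, p2=2, p3=6, p4=2, p5=3, p6=0) → (p0=0, p1=2, p2=3, p3=3, p4=2, p5=0, p6=0)
step 3: fire t4:  (p0=0, p1=2, p2=3, p3=3, p4=2, p5=0, p6=0) → (p0=0, p1=0, p2=6, p3=3, p4=2, p5=0, p6=0)

YES — reachable via ⟨t0, t1, t4⟩ (3 firings)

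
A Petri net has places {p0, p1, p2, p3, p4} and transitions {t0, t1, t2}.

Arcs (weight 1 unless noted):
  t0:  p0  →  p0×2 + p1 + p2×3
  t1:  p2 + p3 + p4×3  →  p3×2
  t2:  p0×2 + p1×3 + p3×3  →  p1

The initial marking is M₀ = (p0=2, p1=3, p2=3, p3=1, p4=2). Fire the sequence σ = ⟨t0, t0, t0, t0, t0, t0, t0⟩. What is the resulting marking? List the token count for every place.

step 1: fire t0:  (p0=2, p1=3, p2=3, p3=1, p4=2) → (p0=3, p1=4, p2=6, p3=1, p4=2)
step 2: fire t0:  (p0=3, p1=4, p2=6, p3=1, p4=2) → (p0=4, p1=5, p2=9, p3=1, p4=2)
step 3: fire t0:  (p0=4, p1=5, p2=9, p3=1, p4=2) → (p0=5, p1=6, p2=12, p3=1, p4=2)
step 4: fire t0:  (p0=5, p1=6, p2=12, p3=1, p4=2) → (p0=6, p1=7, p2=15, p3=1, p4=2)
step 5: fire t0:  (p0=6, p1=7, p2=15, p3=1, p4=2) → (p0=7, p1=8, p2=18, p3=1, p4=2)
step 6: fire t0:  (p0=7, p1=8, p2=18, p3=1, p4=2) → (p0=8, p1=9, p2=21, p3=1, p4=2)
step 7: fire t0:  (p0=8, p1=9, p2=21, p3=1, p4=2) → (p0=9, p1=10, p2=24, p3=1, p4=2)

(p0=9, p1=10, p2=24, p3=1, p4=2)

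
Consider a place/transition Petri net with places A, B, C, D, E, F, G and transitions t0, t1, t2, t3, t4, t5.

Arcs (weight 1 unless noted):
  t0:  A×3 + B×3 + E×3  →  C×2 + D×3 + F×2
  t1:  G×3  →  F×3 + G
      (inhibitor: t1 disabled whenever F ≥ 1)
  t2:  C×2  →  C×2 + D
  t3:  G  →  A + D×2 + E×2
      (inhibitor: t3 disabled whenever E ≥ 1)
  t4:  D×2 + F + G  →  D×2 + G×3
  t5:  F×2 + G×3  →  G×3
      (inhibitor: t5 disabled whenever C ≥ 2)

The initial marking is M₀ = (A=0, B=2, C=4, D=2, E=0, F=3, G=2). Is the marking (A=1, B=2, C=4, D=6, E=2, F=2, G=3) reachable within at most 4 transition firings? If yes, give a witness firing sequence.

step 1: fire t2:  (A=0, B=2, C=4, D=2, E=0, F=3, G=2) → (A=0, B=2, C=4, D=3, E=0, F=3, G=2)
step 2: fire t2:  (A=0, B=2, C=4, D=3, E=0, F=3, G=2) → (A=0, B=2, C=4, D=4, E=0, F=3, G=2)
step 3: fire t3:  (A=0, B=2, C=4, D=4, E=0, F=3, G=2) → (A=1, B=2, C=4, D=6, E=2, F=3, G=1)
step 4: fire t4:  (A=1, B=2, C=4, D=6, E=2, F=3, G=1) → (A=1, B=2, C=4, D=6, E=2, F=2, G=3)

YES — reachable via ⟨t2, t2, t3, t4⟩ (4 firings)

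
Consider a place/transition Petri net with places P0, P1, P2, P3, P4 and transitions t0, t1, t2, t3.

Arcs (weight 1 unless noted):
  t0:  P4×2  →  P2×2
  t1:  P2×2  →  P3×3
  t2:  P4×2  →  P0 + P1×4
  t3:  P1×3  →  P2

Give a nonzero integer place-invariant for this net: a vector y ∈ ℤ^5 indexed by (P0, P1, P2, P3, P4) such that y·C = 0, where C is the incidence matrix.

y = (P0:2, P1:1, P2:3, P3:2, P4:3)

Incidence matrix C (rows=places, cols=transitions):
       t0   t1   t2   t3
   P0   0    0    1    0
   P1   0    0    4   -3
   P2   2   -2    0    1
   P3   0    3    0    0
   P4  -2    0   -2    0

Candidate y = [2, 1, 3, 2, 3]; check y·C column-wise:
  col t0: 2·0 + 1·0 + 3·2 + 2·0 + 3·-2 = 0
  col t1: 2·0 + 1·0 + 3·-2 + 2·3 + 3·0 = 0
  col t2: 2·1 + 1·4 + 3·0 + 2·0 + 3·-2 = 0
  col t3: 2·0 + 1·-3 + 3·1 + 2·0 + 3·0 = 0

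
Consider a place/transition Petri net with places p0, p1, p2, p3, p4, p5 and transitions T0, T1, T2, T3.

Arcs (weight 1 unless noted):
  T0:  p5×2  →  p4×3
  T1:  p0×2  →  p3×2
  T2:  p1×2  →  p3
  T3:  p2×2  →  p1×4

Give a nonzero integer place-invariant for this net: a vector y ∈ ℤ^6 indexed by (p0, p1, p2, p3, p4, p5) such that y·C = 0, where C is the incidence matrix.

y = (p0:2, p1:1, p2:2, p3:2, p4:0, p5:0)

Incidence matrix C (rows=places, cols=transitions):
       T0   T1   T2   T3
   p0   0   -2    0    0
   p1   0    0   -2    4
   p2   0    0    0   -2
   p3   0    2    1    0
   p4   3    0    0    0
   p5  -2    0    0    0

Candidate y = [2, 1, 2, 2, 0, 0]; check y·C column-wise:
  col T0: 2·0 + 1·0 + 2·0 + 2·0 + 0·3 + 0·-2 = 0
  col T1: 2·-2 + 1·0 + 2·0 + 2·2 = 0
  col T2: 2·0 + 1·-2 + 2·0 + 2·1 = 0
  col T3: 2·0 + 1·4 + 2·-2 + 2·0 = 0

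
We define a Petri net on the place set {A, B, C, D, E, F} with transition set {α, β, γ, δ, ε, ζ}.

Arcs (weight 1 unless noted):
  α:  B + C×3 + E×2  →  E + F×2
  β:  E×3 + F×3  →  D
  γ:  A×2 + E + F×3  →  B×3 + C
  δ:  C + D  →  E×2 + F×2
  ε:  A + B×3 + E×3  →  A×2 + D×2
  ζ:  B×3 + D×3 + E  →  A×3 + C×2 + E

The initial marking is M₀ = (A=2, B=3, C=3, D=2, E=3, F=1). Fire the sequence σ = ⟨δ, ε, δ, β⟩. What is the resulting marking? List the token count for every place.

step 1: fire δ:  (A=2, B=3, C=3, D=2, E=3, F=1) → (A=2, B=3, C=2, D=1, E=5, F=3)
step 2: fire ε:  (A=2, B=3, C=2, D=1, E=5, F=3) → (A=3, B=0, C=2, D=3, E=2, F=3)
step 3: fire δ:  (A=3, B=0, C=2, D=3, E=2, F=3) → (A=3, B=0, C=1, D=2, E=4, F=5)
step 4: fire β:  (A=3, B=0, C=1, D=2, E=4, F=5) → (A=3, B=0, C=1, D=3, E=1, F=2)

(A=3, B=0, C=1, D=3, E=1, F=2)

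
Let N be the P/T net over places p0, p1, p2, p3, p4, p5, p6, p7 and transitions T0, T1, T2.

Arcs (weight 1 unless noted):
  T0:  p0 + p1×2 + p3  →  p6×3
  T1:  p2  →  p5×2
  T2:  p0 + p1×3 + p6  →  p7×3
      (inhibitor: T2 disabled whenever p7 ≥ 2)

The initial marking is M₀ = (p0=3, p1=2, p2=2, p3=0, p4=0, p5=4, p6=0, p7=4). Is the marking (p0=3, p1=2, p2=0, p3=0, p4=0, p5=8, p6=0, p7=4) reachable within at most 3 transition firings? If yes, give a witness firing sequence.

YES — reachable via ⟨T1, T1⟩ (2 firings)

step 1: fire T1:  (p0=3, p1=2, p2=2, p3=0, p4=0, p5=4, p6=0, p7=4) → (p0=3, p1=2, p2=1, p3=0, p4=0, p5=6, p6=0, p7=4)
step 2: fire T1:  (p0=3, p1=2, p2=1, p3=0, p4=0, p5=6, p6=0, p7=4) → (p0=3, p1=2, p2=0, p3=0, p4=0, p5=8, p6=0, p7=4)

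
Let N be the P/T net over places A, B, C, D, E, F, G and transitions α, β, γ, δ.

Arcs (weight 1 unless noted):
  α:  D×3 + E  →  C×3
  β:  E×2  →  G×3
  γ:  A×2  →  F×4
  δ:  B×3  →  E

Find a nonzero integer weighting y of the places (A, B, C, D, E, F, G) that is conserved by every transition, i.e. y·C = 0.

Incidence matrix C (rows=places, cols=transitions):
        α    β    γ    δ
    A   0    0   -2    0
    B   0    0    0   -3
    C   3    0    0    0
    D  -3    0    0    0
    E  -1   -2    0    1
    F   0    0    4    0
    G   0    3    0    0

Candidate y = [0, 0, 1, 1, 0, 0, 0]; check y·C column-wise:
  col α: 1·3 + 1·-3 + 0·-1 = 0
  col β: 1·0 + 1·0 + 0·-2 + 0·3 = 0
  col γ: 0·-2 + 1·0 + 1·0 + 0·4 = 0
  col δ: 0·-3 + 1·0 + 1·0 + 0·1 = 0

y = (A:0, B:0, C:1, D:1, E:0, F:0, G:0)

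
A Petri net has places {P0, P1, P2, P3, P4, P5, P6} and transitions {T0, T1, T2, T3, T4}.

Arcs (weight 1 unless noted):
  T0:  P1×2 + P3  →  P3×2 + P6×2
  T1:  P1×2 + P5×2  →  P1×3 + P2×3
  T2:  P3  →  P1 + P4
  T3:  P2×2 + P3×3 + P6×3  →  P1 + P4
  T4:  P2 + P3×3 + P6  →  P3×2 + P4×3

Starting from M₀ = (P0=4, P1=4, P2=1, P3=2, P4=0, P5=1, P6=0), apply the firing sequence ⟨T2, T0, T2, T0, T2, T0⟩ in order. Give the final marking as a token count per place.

step 1: fire T2:  (P0=4, P1=4, P2=1, P3=2, P4=0, P5=1, P6=0) → (P0=4, P1=5, P2=1, P3=1, P4=1, P5=1, P6=0)
step 2: fire T0:  (P0=4, P1=5, P2=1, P3=1, P4=1, P5=1, P6=0) → (P0=4, P1=3, P2=1, P3=2, P4=1, P5=1, P6=2)
step 3: fire T2:  (P0=4, P1=3, P2=1, P3=2, P4=1, P5=1, P6=2) → (P0=4, P1=4, P2=1, P3=1, P4=2, P5=1, P6=2)
step 4: fire T0:  (P0=4, P1=4, P2=1, P3=1, P4=2, P5=1, P6=2) → (P0=4, P1=2, P2=1, P3=2, P4=2, P5=1, P6=4)
step 5: fire T2:  (P0=4, P1=2, P2=1, P3=2, P4=2, P5=1, P6=4) → (P0=4, P1=3, P2=1, P3=1, P4=3, P5=1, P6=4)
step 6: fire T0:  (P0=4, P1=3, P2=1, P3=1, P4=3, P5=1, P6=4) → (P0=4, P1=1, P2=1, P3=2, P4=3, P5=1, P6=6)

(P0=4, P1=1, P2=1, P3=2, P4=3, P5=1, P6=6)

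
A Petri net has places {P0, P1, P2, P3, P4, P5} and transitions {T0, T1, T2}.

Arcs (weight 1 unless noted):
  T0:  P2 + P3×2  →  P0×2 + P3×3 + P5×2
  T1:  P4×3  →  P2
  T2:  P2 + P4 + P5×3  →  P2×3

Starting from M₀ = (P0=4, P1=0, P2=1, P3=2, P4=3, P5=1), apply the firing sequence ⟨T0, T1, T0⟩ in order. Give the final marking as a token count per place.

step 1: fire T0:  (P0=4, P1=0, P2=1, P3=2, P4=3, P5=1) → (P0=6, P1=0, P2=0, P3=3, P4=3, P5=3)
step 2: fire T1:  (P0=6, P1=0, P2=0, P3=3, P4=3, P5=3) → (P0=6, P1=0, P2=1, P3=3, P4=0, P5=3)
step 3: fire T0:  (P0=6, P1=0, P2=1, P3=3, P4=0, P5=3) → (P0=8, P1=0, P2=0, P3=4, P4=0, P5=5)

(P0=8, P1=0, P2=0, P3=4, P4=0, P5=5)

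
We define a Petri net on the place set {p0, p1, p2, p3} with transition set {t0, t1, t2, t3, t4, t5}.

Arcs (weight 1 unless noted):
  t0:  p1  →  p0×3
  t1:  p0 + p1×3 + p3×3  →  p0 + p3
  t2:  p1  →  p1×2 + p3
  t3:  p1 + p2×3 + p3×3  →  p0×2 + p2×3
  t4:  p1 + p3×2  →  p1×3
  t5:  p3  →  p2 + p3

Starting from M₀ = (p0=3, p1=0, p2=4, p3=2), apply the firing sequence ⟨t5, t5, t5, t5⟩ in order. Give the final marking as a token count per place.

step 1: fire t5:  (p0=3, p1=0, p2=4, p3=2) → (p0=3, p1=0, p2=5, p3=2)
step 2: fire t5:  (p0=3, p1=0, p2=5, p3=2) → (p0=3, p1=0, p2=6, p3=2)
step 3: fire t5:  (p0=3, p1=0, p2=6, p3=2) → (p0=3, p1=0, p2=7, p3=2)
step 4: fire t5:  (p0=3, p1=0, p2=7, p3=2) → (p0=3, p1=0, p2=8, p3=2)

(p0=3, p1=0, p2=8, p3=2)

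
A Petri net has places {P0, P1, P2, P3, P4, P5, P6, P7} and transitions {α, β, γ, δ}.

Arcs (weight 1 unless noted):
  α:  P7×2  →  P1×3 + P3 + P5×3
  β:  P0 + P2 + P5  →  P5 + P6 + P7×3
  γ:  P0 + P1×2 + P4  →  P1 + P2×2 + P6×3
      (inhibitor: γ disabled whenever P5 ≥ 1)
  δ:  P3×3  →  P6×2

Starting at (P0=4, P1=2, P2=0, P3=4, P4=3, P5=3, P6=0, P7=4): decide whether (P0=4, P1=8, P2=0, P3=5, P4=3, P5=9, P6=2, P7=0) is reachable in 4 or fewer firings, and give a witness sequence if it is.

depth 0: 1 marking
depth 1: 3 markings reached so far
depth 2: 5 markings reached so far
depth 3: 6 markings reached so far
depth 4: 7 markings reached so far
target is not among the 7 markings reachable within 4 steps

NO — not reachable within 4 firings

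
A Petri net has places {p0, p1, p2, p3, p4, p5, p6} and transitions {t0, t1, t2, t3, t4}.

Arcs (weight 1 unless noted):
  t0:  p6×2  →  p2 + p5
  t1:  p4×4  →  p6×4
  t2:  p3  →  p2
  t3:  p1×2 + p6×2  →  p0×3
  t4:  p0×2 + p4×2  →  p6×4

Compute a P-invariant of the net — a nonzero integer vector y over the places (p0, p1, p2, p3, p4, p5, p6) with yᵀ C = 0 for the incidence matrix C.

y = (p0:0, p1:0, p2:1, p3:1, p4:0, p5:-1, p6:0)

Incidence matrix C (rows=places, cols=transitions):
       t0   t1   t2   t3   t4
   p0   0    0    0    3   -2
   p1   0    0    0   -2    0
   p2   1    0    1    0    0
   p3   0    0   -1    0    0
   p4   0   -4    0    0   -2
   p5   1    0    0    0    0
   p6  -2    4    0   -2    4

Candidate y = [0, 0, 1, 1, 0, -1, 0]; check y·C column-wise:
  col t0: 1·1 + 1·0 + -1·1 + 0·-2 = 0
  col t1: 1·0 + 1·0 + 0·-4 + -1·0 + 0·4 = 0
  col t2: 1·1 + 1·-1 + -1·0 = 0
  col t3: 0·3 + 0·-2 + 1·0 + 1·0 + -1·0 + 0·-2 = 0
  col t4: 0·-2 + 1·0 + 1·0 + 0·-2 + -1·0 + 0·4 = 0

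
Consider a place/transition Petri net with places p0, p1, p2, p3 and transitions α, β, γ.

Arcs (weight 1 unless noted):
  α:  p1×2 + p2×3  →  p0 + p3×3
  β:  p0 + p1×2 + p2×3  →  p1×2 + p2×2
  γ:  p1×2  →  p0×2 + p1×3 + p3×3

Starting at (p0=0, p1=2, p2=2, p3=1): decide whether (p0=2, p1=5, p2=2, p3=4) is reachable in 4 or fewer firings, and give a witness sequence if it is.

NO — not reachable within 4 firings

depth 0: 1 marking
depth 1: 2 markings reached so far
depth 2: 3 markings reached so far
depth 3: 4 markings reached so far
depth 4: 5 markings reached so far
target is not among the 5 markings reachable within 4 steps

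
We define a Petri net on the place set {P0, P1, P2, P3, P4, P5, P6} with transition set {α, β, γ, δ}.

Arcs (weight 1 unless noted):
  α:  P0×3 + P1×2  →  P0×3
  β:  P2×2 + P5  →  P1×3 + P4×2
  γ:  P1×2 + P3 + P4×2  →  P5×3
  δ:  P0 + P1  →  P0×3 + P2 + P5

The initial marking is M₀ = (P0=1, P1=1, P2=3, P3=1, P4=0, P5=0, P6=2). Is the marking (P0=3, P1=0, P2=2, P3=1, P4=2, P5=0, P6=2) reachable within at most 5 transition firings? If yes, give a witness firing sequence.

depth 0: 1 marking
depth 1: 2 markings reached so far
depth 2: 3 markings reached so far
depth 3: 6 markings reached so far
depth 4: 11 markings reached so far
depth 5: 16 markings reached so far
target is not among the 16 markings reachable within 5 steps

NO — not reachable within 5 firings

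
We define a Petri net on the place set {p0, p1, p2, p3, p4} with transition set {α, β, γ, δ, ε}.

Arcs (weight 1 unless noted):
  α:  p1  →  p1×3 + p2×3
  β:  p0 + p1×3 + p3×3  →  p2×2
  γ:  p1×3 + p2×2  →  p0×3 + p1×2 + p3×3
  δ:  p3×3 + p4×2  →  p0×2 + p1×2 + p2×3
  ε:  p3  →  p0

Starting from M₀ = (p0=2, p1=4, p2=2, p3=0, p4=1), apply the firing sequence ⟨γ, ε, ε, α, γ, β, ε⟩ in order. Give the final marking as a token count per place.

step 1: fire γ:  (p0=2, p1=4, p2=2, p3=0, p4=1) → (p0=5, p1=3, p2=0, p3=3, p4=1)
step 2: fire ε:  (p0=5, p1=3, p2=0, p3=3, p4=1) → (p0=6, p1=3, p2=0, p3=2, p4=1)
step 3: fire ε:  (p0=6, p1=3, p2=0, p3=2, p4=1) → (p0=7, p1=3, p2=0, p3=1, p4=1)
step 4: fire α:  (p0=7, p1=3, p2=0, p3=1, p4=1) → (p0=7, p1=5, p2=3, p3=1, p4=1)
step 5: fire γ:  (p0=7, p1=5, p2=3, p3=1, p4=1) → (p0=10, p1=4, p2=1, p3=4, p4=1)
step 6: fire β:  (p0=10, p1=4, p2=1, p3=4, p4=1) → (p0=9, p1=1, p2=3, p3=1, p4=1)
step 7: fire ε:  (p0=9, p1=1, p2=3, p3=1, p4=1) → (p0=10, p1=1, p2=3, p3=0, p4=1)

(p0=10, p1=1, p2=3, p3=0, p4=1)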